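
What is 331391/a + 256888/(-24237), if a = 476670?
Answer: -38139626431/3851016930 ≈ -9.9038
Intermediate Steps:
331391/a + 256888/(-24237) = 331391/476670 + 256888/(-24237) = 331391*(1/476670) + 256888*(-1/24237) = 331391/476670 - 256888/24237 = -38139626431/3851016930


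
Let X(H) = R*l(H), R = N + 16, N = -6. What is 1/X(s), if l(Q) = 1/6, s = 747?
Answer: ⅗ ≈ 0.60000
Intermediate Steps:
R = 10 (R = -6 + 16 = 10)
l(Q) = ⅙
X(H) = 5/3 (X(H) = 10*(⅙) = 5/3)
1/X(s) = 1/(5/3) = ⅗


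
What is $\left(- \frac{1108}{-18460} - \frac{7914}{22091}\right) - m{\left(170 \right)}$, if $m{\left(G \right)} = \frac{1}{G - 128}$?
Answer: $- \frac{1378913891}{4281898530} \approx -0.32203$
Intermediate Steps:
$m{\left(G \right)} = \frac{1}{-128 + G}$
$\left(- \frac{1108}{-18460} - \frac{7914}{22091}\right) - m{\left(170 \right)} = \left(- \frac{1108}{-18460} - \frac{7914}{22091}\right) - \frac{1}{-128 + 170} = \left(\left(-1108\right) \left(- \frac{1}{18460}\right) - \frac{7914}{22091}\right) - \frac{1}{42} = \left(\frac{277}{4615} - \frac{7914}{22091}\right) - \frac{1}{42} = - \frac{30403903}{101949965} - \frac{1}{42} = - \frac{1378913891}{4281898530}$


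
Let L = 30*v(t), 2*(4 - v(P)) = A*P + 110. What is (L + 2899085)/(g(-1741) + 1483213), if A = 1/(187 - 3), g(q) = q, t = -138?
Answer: 11590265/5925888 ≈ 1.9559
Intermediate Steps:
A = 1/184 ≈ 0.0054348
v(P) = -51 - P/368 (v(P) = 4 - (P/184 + 110)/2 = 4 - (110 + P/184)/2 = 4 + (-55 - P/368) = -51 - P/368)
L = -6075/4 (L = 30*(-51 - 1/368*(-138)) = 30*(-51 + 3/8) = 30*(-405/8) = -6075/4 ≈ -1518.8)
(L + 2899085)/(g(-1741) + 1483213) = (-6075/4 + 2899085)/(-1741 + 1483213) = (11590265/4)/1481472 = (11590265/4)*(1/1481472) = 11590265/5925888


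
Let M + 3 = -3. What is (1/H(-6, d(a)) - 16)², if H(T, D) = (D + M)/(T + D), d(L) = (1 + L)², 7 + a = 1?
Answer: 225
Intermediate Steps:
M = -6 (M = -3 - 3 = -6)
a = -6 (a = -7 + 1 = -6)
H(T, D) = (-6 + D)/(D + T) (H(T, D) = (D - 6)/(T + D) = (-6 + D)/(D + T))
(1/H(-6, d(a)) - 16)² = (1/((-6 + (1 - 6)²)/((1 - 6)² - 6)) - 16)² = (1/((-6 + (-5)²)/((-5)² - 6)) - 16)² = (1/((-6 + 25)/(25 - 6)) - 16)² = (1/(19/19) - 16)² = (1/((1/19)*19) - 16)² = (1/1 - 16)² = (1 - 16)² = (-15)² = 225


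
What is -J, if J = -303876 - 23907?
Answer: 327783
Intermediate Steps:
J = -327783
-J = -1*(-327783) = 327783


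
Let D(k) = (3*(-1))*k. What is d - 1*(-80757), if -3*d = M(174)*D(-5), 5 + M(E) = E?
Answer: 79912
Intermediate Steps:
M(E) = -5 + E
D(k) = -3*k
d = -845 (d = -(-5 + 174)*(-3*(-5))/3 = -169*15/3 = -⅓*2535 = -845)
d - 1*(-80757) = -845 - 1*(-80757) = -845 + 80757 = 79912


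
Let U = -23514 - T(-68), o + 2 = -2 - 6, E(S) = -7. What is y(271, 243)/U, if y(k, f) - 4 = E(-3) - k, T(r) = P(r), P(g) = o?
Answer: 137/11752 ≈ 0.011658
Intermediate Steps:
o = -10 (o = -2 + (-2 - 6) = -2 - 8 = -10)
P(g) = -10
T(r) = -10
y(k, f) = -3 - k (y(k, f) = 4 + (-7 - k) = -3 - k)
U = -23504 (U = -23514 - 1*(-10) = -23514 + 10 = -23504)
y(271, 243)/U = (-3 - 1*271)/(-23504) = (-3 - 271)*(-1/23504) = -274*(-1/23504) = 137/11752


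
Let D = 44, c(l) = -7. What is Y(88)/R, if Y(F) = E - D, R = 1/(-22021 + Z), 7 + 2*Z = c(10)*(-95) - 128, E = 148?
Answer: -2262624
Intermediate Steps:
Z = 265 (Z = -7/2 + (-7*(-95) - 128)/2 = -7/2 + (665 - 128)/2 = -7/2 + (1/2)*537 = -7/2 + 537/2 = 265)
R = -1/21756 (R = 1/(-22021 + 265) = 1/(-21756) = -1/21756 ≈ -4.5964e-5)
Y(F) = 104 (Y(F) = 148 - 1*44 = 148 - 44 = 104)
Y(88)/R = 104/(-1/21756) = 104*(-21756) = -2262624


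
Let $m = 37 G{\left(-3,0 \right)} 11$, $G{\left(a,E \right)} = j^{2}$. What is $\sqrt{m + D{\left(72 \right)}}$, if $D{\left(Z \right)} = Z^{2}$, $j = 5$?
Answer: $\sqrt{15359} \approx 123.93$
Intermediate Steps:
$G{\left(a,E \right)} = 25$ ($G{\left(a,E \right)} = 5^{2} = 25$)
$m = 10175$ ($m = 37 \cdot 25 \cdot 11 = 925 \cdot 11 = 10175$)
$\sqrt{m + D{\left(72 \right)}} = \sqrt{10175 + 72^{2}} = \sqrt{10175 + 5184} = \sqrt{15359}$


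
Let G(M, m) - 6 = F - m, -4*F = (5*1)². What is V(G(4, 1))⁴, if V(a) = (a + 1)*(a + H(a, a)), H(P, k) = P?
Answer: 625/4096 ≈ 0.15259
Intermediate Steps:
F = -25/4 (F = -(5*1)²/4 = -¼*5² = -¼*25 = -25/4 ≈ -6.2500)
G(M, m) = -¼ - m (G(M, m) = 6 + (-25/4 - m) = -¼ - m)
V(a) = 2*a*(1 + a) (V(a) = (a + 1)*(a + a) = (1 + a)*(2*a) = 2*a*(1 + a))
V(G(4, 1))⁴ = (2*(-¼ - 1*1)*(1 + (-¼ - 1*1)))⁴ = (2*(-¼ - 1)*(1 + (-¼ - 1)))⁴ = (2*(-5/4)*(1 - 5/4))⁴ = (2*(-5/4)*(-¼))⁴ = (5/8)⁴ = 625/4096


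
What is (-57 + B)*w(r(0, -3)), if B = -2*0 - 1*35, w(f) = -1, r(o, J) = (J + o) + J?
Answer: 92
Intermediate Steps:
r(o, J) = o + 2*J
B = -35 (B = 0 - 35 = -35)
(-57 + B)*w(r(0, -3)) = (-57 - 35)*(-1) = -92*(-1) = 92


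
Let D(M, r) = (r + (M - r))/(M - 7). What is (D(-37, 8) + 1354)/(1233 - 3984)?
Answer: -19871/40348 ≈ -0.49249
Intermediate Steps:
D(M, r) = M/(-7 + M)
(D(-37, 8) + 1354)/(1233 - 3984) = (-37/(-7 - 37) + 1354)/(1233 - 3984) = (-37/(-44) + 1354)/(-2751) = (-37*(-1/44) + 1354)*(-1/2751) = (37/44 + 1354)*(-1/2751) = (59613/44)*(-1/2751) = -19871/40348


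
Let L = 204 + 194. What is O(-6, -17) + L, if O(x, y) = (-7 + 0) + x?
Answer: 385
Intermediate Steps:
O(x, y) = -7 + x
L = 398
O(-6, -17) + L = (-7 - 6) + 398 = -13 + 398 = 385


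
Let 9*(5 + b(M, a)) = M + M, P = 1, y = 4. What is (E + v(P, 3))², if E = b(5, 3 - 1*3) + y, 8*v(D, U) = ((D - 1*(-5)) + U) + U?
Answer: 841/324 ≈ 2.5957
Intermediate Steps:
v(D, U) = 5/8 + U/4 + D/8 (v(D, U) = (((D - 1*(-5)) + U) + U)/8 = (((D + 5) + U) + U)/8 = (((5 + D) + U) + U)/8 = ((5 + D + U) + U)/8 = (5 + D + 2*U)/8 = 5/8 + U/4 + D/8)
b(M, a) = -5 + 2*M/9 (b(M, a) = -5 + (M + M)/9 = -5 + (2*M)/9 = -5 + 2*M/9)
E = ⅑ (E = (-5 + (2/9)*5) + 4 = (-5 + 10/9) + 4 = -35/9 + 4 = ⅑ ≈ 0.11111)
(E + v(P, 3))² = (⅑ + (5/8 + (¼)*3 + (⅛)*1))² = (⅑ + (5/8 + ¾ + ⅛))² = (⅑ + 3/2)² = (29/18)² = 841/324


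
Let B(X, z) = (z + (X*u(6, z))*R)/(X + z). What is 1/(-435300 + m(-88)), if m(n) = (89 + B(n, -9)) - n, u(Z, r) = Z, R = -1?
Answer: -97/42207450 ≈ -2.2982e-6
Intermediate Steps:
B(X, z) = (z - 6*X)/(X + z) (B(X, z) = (z + (X*6)*(-1))/(X + z) = (z + (6*X)*(-1))/(X + z) = (z - 6*X)/(X + z))
m(n) = 89 - n + (-9 - 6*n)/(-9 + n) (m(n) = (89 + (-9 - 6*n)/(n - 9)) - n = (89 + (-9 - 6*n)/(-9 + n)) - n = 89 - n + (-9 - 6*n)/(-9 + n))
1/(-435300 + m(-88)) = 1/(-435300 + (-810 - 1*(-88)² + 92*(-88))/(-9 - 88)) = 1/(-435300 + (-810 - 1*7744 - 8096)/(-97)) = 1/(-435300 - (-810 - 7744 - 8096)/97) = 1/(-435300 - 1/97*(-16650)) = 1/(-435300 + 16650/97) = 1/(-42207450/97) = -97/42207450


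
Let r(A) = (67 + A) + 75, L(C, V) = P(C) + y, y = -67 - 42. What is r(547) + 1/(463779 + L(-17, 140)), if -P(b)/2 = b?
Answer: 319492057/463704 ≈ 689.00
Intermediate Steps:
P(b) = -2*b
y = -109
L(C, V) = -109 - 2*C (L(C, V) = -2*C - 109 = -109 - 2*C)
r(A) = 142 + A
r(547) + 1/(463779 + L(-17, 140)) = (142 + 547) + 1/(463779 + (-109 - 2*(-17))) = 689 + 1/(463779 + (-109 + 34)) = 689 + 1/(463779 - 75) = 689 + 1/463704 = 319492057/463704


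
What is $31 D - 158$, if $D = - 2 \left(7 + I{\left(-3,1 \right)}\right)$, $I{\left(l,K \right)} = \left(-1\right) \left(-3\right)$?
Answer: $-778$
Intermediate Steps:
$I{\left(l,K \right)} = 3$
$D = -20$ ($D = - 2 \left(7 + 3\right) = \left(-2\right) 10 = -20$)
$31 D - 158 = 31 \left(-20\right) - 158 = -620 - 158 = -778$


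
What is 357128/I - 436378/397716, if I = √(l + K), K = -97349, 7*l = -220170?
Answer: -218189/198858 - 357128*I*√6311291/901613 ≈ -1.0972 - 995.09*I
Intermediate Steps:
l = -220170/7 (l = (⅐)*(-220170) = -220170/7 ≈ -31453.)
I = I*√6311291/7 (I = √(-220170/7 - 97349) = √(-901613/7) = I*√6311291/7 ≈ 358.89*I)
357128/I - 436378/397716 = 357128/((I*√6311291/7)) - 436378/397716 = 357128*(-I*√6311291/901613) - 436378*1/397716 = -357128*I*√6311291/901613 - 218189/198858 = -218189/198858 - 357128*I*√6311291/901613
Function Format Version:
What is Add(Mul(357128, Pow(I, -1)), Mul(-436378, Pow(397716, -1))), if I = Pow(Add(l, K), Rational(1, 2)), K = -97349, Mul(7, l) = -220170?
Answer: Add(Rational(-218189, 198858), Mul(Rational(-357128, 901613), I, Pow(6311291, Rational(1, 2)))) ≈ Add(-1.0972, Mul(-995.09, I))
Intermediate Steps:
l = Rational(-220170, 7) (l = Mul(Rational(1, 7), -220170) = Rational(-220170, 7) ≈ -31453.)
I = Mul(Rational(1, 7), I, Pow(6311291, Rational(1, 2))) (I = Pow(Add(Rational(-220170, 7), -97349), Rational(1, 2)) = Pow(Rational(-901613, 7), Rational(1, 2)) = Mul(Rational(1, 7), I, Pow(6311291, Rational(1, 2))) ≈ Mul(358.89, I))
Add(Mul(357128, Pow(I, -1)), Mul(-436378, Pow(397716, -1))) = Add(Mul(357128, Pow(Mul(Rational(1, 7), I, Pow(6311291, Rational(1, 2))), -1)), Mul(-436378, Pow(397716, -1))) = Add(Mul(357128, Mul(Rational(-1, 901613), I, Pow(6311291, Rational(1, 2)))), Mul(-436378, Rational(1, 397716))) = Add(Mul(Rational(-357128, 901613), I, Pow(6311291, Rational(1, 2))), Rational(-218189, 198858)) = Add(Rational(-218189, 198858), Mul(Rational(-357128, 901613), I, Pow(6311291, Rational(1, 2))))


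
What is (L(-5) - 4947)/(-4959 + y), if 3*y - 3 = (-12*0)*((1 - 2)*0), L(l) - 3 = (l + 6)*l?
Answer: 4949/4958 ≈ 0.99819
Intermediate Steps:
L(l) = 3 + l*(6 + l) (L(l) = 3 + (l + 6)*l = 3 + (6 + l)*l = 3 + l*(6 + l))
y = 1 (y = 1 + ((-12*0)*((1 - 2)*0))/3 = 1 + (0*(-1*0))/3 = 1 + (0*0)/3 = 1 + (⅓)*0 = 1 + 0 = 1)
(L(-5) - 4947)/(-4959 + y) = ((3 + (-5)² + 6*(-5)) - 4947)/(-4959 + 1) = ((3 + 25 - 30) - 4947)/(-4958) = (-2 - 4947)*(-1/4958) = -4949*(-1/4958) = 4949/4958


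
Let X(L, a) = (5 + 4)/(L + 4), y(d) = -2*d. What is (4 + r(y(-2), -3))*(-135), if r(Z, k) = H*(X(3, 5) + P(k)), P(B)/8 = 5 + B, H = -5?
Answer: 77895/7 ≈ 11128.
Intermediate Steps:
P(B) = 40 + 8*B (P(B) = 8*(5 + B) = 40 + 8*B)
X(L, a) = 9/(4 + L)
r(Z, k) = -1445/7 - 40*k (r(Z, k) = -5*(9/(4 + 3) + (40 + 8*k)) = -5*(9/7 + (40 + 8*k)) = -5*(289/7 + 8*k) = -1445/7 - 40*k)
(4 + r(y(-2), -3))*(-135) = (4 + (-1445/7 - 40*(-3)))*(-135) = (4 + (-1445/7 + 120))*(-135) = (4 - 605/7)*(-135) = -577/7*(-135) = 77895/7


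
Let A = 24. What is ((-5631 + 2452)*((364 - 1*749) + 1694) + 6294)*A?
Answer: -99720408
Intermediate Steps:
((-5631 + 2452)*((364 - 1*749) + 1694) + 6294)*A = ((-5631 + 2452)*((364 - 1*749) + 1694) + 6294)*24 = (-3179*((364 - 749) + 1694) + 6294)*24 = (-3179*(-385 + 1694) + 6294)*24 = (-3179*1309 + 6294)*24 = (-4161311 + 6294)*24 = -4155017*24 = -99720408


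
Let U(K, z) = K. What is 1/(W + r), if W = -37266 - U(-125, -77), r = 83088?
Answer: 1/45947 ≈ 2.1764e-5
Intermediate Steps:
W = -37141 (W = -37266 - 1*(-125) = -37266 + 125 = -37141)
1/(W + r) = 1/(-37141 + 83088) = 1/45947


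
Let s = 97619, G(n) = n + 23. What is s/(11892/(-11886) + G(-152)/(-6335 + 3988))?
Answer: -6774185999/65615 ≈ -1.0324e+5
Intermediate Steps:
G(n) = 23 + n
s/(11892/(-11886) + G(-152)/(-6335 + 3988)) = 97619/(11892/(-11886) + (23 - 152)/(-6335 + 3988)) = 97619/(11892*(-1/11886) - 129/(-2347)) = 97619/(-1982/1981 - 129*(-1/2347)) = 97619/(-1982/1981 + 129/2347) = 97619/(-4396205/4649407) = 97619*(-4649407/4396205) = -6774185999/65615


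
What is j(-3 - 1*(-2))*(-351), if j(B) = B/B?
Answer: -351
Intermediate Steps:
j(B) = 1
j(-3 - 1*(-2))*(-351) = 1*(-351) = -351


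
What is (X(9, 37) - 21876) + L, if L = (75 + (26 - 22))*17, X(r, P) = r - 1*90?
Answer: -20614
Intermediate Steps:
X(r, P) = -90 + r (X(r, P) = r - 90 = -90 + r)
L = 1343 (L = (75 + 4)*17 = 79*17 = 1343)
(X(9, 37) - 21876) + L = ((-90 + 9) - 21876) + 1343 = (-81 - 21876) + 1343 = -21957 + 1343 = -20614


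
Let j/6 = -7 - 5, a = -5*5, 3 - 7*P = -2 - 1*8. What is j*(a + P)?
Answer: 11664/7 ≈ 1666.3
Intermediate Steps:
P = 13/7 (P = 3/7 - (-2 - 1*8)/7 = 3/7 - (-2 - 8)/7 = 3/7 - ⅐*(-10) = 3/7 + 10/7 = 13/7 ≈ 1.8571)
a = -25
j = -72 (j = 6*(-7 - 5) = 6*(-12) = -72)
j*(a + P) = -72*(-25 + 13/7) = -72*(-162/7) = 11664/7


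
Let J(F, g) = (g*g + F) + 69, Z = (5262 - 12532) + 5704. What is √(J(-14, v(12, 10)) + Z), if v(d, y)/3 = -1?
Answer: I*√1502 ≈ 38.756*I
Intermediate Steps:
v(d, y) = -3 (v(d, y) = 3*(-1) = -3)
Z = -1566 (Z = -7270 + 5704 = -1566)
J(F, g) = 69 + F + g² (J(F, g) = (g² + F) + 69 = (F + g²) + 69 = 69 + F + g²)
√(J(-14, v(12, 10)) + Z) = √((69 - 14 + (-3)²) - 1566) = √((69 - 14 + 9) - 1566) = √(64 - 1566) = √(-1502) = I*√1502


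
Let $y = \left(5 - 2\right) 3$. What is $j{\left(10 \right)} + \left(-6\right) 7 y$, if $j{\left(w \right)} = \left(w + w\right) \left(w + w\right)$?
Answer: $22$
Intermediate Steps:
$j{\left(w \right)} = 4 w^{2}$ ($j{\left(w \right)} = 2 w 2 w = 4 w^{2}$)
$y = 9$ ($y = 3 \cdot 3 = 9$)
$j{\left(10 \right)} + \left(-6\right) 7 y = 4 \cdot 10^{2} + \left(-6\right) 7 \cdot 9 = 4 \cdot 100 - 378 = 400 - 378 = 22$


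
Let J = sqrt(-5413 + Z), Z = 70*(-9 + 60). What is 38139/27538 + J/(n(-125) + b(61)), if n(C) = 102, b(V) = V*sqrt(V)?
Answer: 38139/27538 - 102*I*sqrt(1843)/216577 + 61*I*sqrt(112423)/216577 ≈ 1.385 + 0.074219*I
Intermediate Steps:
Z = 3570 (Z = 70*51 = 3570)
b(V) = V**(3/2)
J = I*sqrt(1843) (J = sqrt(-5413 + 3570) = sqrt(-1843) = I*sqrt(1843) ≈ 42.93*I)
38139/27538 + J/(n(-125) + b(61)) = 38139/27538 + (I*sqrt(1843))/(102 + 61**(3/2)) = 38139*(1/27538) + (I*sqrt(1843))/(102 + 61*sqrt(61)) = 38139/27538 + I*sqrt(1843)/(102 + 61*sqrt(61))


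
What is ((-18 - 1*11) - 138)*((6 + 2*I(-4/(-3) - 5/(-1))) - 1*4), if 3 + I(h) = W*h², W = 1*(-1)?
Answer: 126586/9 ≈ 14065.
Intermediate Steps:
W = -1
I(h) = -3 - h²
((-18 - 1*11) - 138)*((6 + 2*I(-4/(-3) - 5/(-1))) - 1*4) = ((-18 - 1*11) - 138)*((6 + 2*(-3 - (-4/(-3) - 5/(-1))²)) - 1*4) = ((-18 - 11) - 138)*((6 + 2*(-3 - (-4*(-⅓) - 5*(-1))²)) - 4) = (-29 - 138)*((6 + 2*(-3 - (4/3 + 5)²)) - 4) = -167*((6 + 2*(-3 - (19/3)²)) - 4) = -167*((6 + 2*(-3 - 1*361/9)) - 4) = -167*((6 + 2*(-3 - 361/9)) - 4) = -167*((6 + 2*(-388/9)) - 4) = -167*((6 - 776/9) - 4) = -167*(-722/9 - 4) = -167*(-758/9) = 126586/9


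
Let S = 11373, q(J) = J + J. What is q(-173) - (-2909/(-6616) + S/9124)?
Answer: -5246965587/15091096 ≈ -347.69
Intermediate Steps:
q(J) = 2*J
q(-173) - (-2909/(-6616) + S/9124) = 2*(-173) - (-2909/(-6616) + 11373/9124) = -346 - (-2909*(-1/6616) + 11373*(1/9124)) = -346 - (2909/6616 + 11373/9124) = -346 - 1*25446371/15091096 = -346 - 25446371/15091096 = -5246965587/15091096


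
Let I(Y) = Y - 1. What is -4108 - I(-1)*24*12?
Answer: -3532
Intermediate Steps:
I(Y) = -1 + Y
-4108 - I(-1)*24*12 = -4108 - (-1 - 1)*24*12 = -4108 - (-2*24)*12 = -4108 - (-48)*12 = -4108 - 1*(-576) = -4108 + 576 = -3532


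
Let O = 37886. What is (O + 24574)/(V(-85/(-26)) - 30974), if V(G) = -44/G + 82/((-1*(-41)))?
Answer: -1327275/658441 ≈ -2.0158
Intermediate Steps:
V(G) = 2 - 44/G (V(G) = -44/G + 82/41 = -44/G + 82*(1/41) = -44/G + 2 = 2 - 44/G)
(O + 24574)/(V(-85/(-26)) - 30974) = (37886 + 24574)/((2 - 44/((-85/(-26)))) - 30974) = 62460/((2 - 44/((-85*(-1/26)))) - 30974) = 62460/((2 - 44/85/26) - 30974) = 62460/((2 - 44*26/85) - 30974) = 62460/((2 - 1144/85) - 30974) = 62460/(-974/85 - 30974) = 62460/(-2633764/85) = 62460*(-85/2633764) = -1327275/658441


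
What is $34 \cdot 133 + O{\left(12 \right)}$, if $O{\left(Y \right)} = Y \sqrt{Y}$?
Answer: $4522 + 24 \sqrt{3} \approx 4563.6$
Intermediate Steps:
$O{\left(Y \right)} = Y^{\frac{3}{2}}$
$34 \cdot 133 + O{\left(12 \right)} = 34 \cdot 133 + 12^{\frac{3}{2}} = 4522 + 24 \sqrt{3}$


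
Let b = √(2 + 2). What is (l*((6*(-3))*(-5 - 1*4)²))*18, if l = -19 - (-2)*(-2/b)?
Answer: 551124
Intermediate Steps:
b = 2 (b = √4 = 2)
l = -21 (l = -19 - (-2)*(-2/2) = -19 - (-2)*(-2*½) = -19 - (-2)*(-1) = -19 - 1*2 = -19 - 2 = -21)
(l*((6*(-3))*(-5 - 1*4)²))*18 = -21*6*(-3)*(-5 - 1*4)²*18 = -(-378)*(-5 - 4)²*18 = -(-378)*(-9)²*18 = -(-378)*81*18 = -21*(-1458)*18 = 30618*18 = 551124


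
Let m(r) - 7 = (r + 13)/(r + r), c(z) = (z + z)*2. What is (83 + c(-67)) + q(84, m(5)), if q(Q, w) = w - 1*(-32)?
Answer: -721/5 ≈ -144.20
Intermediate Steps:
c(z) = 4*z (c(z) = (2*z)*2 = 4*z)
m(r) = 7 + (13 + r)/(2*r) (m(r) = 7 + (r + 13)/(r + r) = 7 + (13 + r)/((2*r)) = 7 + (13 + r)*(1/(2*r)) = 7 + (13 + r)/(2*r))
q(Q, w) = 32 + w (q(Q, w) = w + 32 = 32 + w)
(83 + c(-67)) + q(84, m(5)) = (83 + 4*(-67)) + (32 + (½)*(13 + 15*5)/5) = (83 - 268) + (32 + (½)*(⅕)*(13 + 75)) = -185 + (32 + (½)*(⅕)*88) = -185 + (32 + 44/5) = -185 + 204/5 = -721/5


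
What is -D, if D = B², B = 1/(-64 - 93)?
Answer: -1/24649 ≈ -4.0570e-5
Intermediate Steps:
B = -1/157 (B = 1/(-157) = -1/157 ≈ -0.0063694)
D = 1/24649 (D = (-1/157)² = 1/24649 ≈ 4.0570e-5)
-D = -1*1/24649 = -1/24649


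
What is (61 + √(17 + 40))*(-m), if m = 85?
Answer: -5185 - 85*√57 ≈ -5826.7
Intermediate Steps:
(61 + √(17 + 40))*(-m) = (61 + √(17 + 40))*(-1*85) = (61 + √57)*(-85) = -5185 - 85*√57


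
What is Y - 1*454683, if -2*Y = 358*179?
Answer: -486724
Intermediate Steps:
Y = -32041 (Y = -179*179 = -1/2*64082 = -32041)
Y - 1*454683 = -32041 - 1*454683 = -32041 - 454683 = -486724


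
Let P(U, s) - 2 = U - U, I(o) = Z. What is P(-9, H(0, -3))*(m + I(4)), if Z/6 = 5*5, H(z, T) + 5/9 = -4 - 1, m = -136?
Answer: 28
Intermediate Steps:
H(z, T) = -50/9 (H(z, T) = -5/9 + (-4 - 1) = -5/9 - 5 = -50/9)
Z = 150 (Z = 6*(5*5) = 6*25 = 150)
I(o) = 150
P(U, s) = 2 (P(U, s) = 2 + (U - U) = 2 + 0 = 2)
P(-9, H(0, -3))*(m + I(4)) = 2*(-136 + 150) = 2*14 = 28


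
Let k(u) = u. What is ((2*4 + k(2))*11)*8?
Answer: 880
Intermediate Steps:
((2*4 + k(2))*11)*8 = ((2*4 + 2)*11)*8 = ((8 + 2)*11)*8 = (10*11)*8 = 110*8 = 880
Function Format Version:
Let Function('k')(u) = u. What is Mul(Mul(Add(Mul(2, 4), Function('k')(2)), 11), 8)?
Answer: 880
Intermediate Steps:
Mul(Mul(Add(Mul(2, 4), Function('k')(2)), 11), 8) = Mul(Mul(Add(Mul(2, 4), 2), 11), 8) = Mul(Mul(Add(8, 2), 11), 8) = Mul(Mul(10, 11), 8) = Mul(110, 8) = 880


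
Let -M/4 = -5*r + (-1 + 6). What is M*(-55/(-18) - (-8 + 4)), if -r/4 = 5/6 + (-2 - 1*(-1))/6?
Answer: -13970/27 ≈ -517.41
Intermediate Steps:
r = -8/3 (r = -4*(5/6 + (-2 - 1*(-1))/6) = -4*(5*(1/6) + (-2 + 1)*(1/6)) = -4*(5/6 - 1*1/6) = -4*(5/6 - 1/6) = -4*2/3 = -8/3 ≈ -2.6667)
M = -220/3 (M = -4*(-5*(-8/3) + (-1 + 6)) = -4*(40/3 + 5) = -4*55/3 = -220/3 ≈ -73.333)
M*(-55/(-18) - (-8 + 4)) = -220*(-55/(-18) - (-8 + 4))/3 = -220*(-55*(-1/18) - 1*(-4))/3 = -220*(55/18 + 4)/3 = -220/3*127/18 = -13970/27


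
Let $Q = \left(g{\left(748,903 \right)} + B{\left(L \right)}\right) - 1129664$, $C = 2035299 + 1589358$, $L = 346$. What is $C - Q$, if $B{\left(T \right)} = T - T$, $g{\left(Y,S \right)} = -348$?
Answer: $4754669$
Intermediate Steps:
$B{\left(T \right)} = 0$
$C = 3624657$
$Q = -1130012$ ($Q = \left(-348 + 0\right) - 1129664 = -348 - 1129664 = -1130012$)
$C - Q = 3624657 - -1130012 = 3624657 + 1130012 = 4754669$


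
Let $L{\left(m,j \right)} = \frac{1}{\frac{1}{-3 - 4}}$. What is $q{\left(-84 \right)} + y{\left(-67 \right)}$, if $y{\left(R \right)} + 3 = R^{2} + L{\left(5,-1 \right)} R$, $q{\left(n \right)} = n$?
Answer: $4871$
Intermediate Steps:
$L{\left(m,j \right)} = -7$ ($L{\left(m,j \right)} = \frac{1}{\frac{1}{-7}} = \frac{1}{- \frac{1}{7}} = -7$)
$y{\left(R \right)} = -3 + R^{2} - 7 R$ ($y{\left(R \right)} = -3 + \left(R^{2} - 7 R\right) = -3 + R^{2} - 7 R$)
$q{\left(-84 \right)} + y{\left(-67 \right)} = -84 - \left(-466 - 4489\right) = -84 + \left(-3 + 4489 + 469\right) = -84 + 4955 = 4871$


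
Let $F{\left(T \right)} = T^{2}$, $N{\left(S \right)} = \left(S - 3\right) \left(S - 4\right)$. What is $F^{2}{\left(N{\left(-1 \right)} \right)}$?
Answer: $160000$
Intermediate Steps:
$N{\left(S \right)} = \left(-4 + S\right) \left(-3 + S\right)$ ($N{\left(S \right)} = \left(-3 + S\right) \left(-4 + S\right) = \left(-4 + S\right) \left(-3 + S\right)$)
$F^{2}{\left(N{\left(-1 \right)} \right)} = \left(\left(12 + \left(-1\right)^{2} - -7\right)^{2}\right)^{2} = \left(\left(12 + 1 + 7\right)^{2}\right)^{2} = \left(20^{2}\right)^{2} = 400^{2} = 160000$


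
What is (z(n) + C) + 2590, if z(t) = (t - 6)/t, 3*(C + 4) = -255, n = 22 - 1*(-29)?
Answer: 42532/17 ≈ 2501.9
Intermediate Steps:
n = 51 (n = 22 + 29 = 51)
C = -89 (C = -4 + (⅓)*(-255) = -4 - 85 = -89)
z(t) = (-6 + t)/t
(z(n) + C) + 2590 = ((-6 + 51)/51 - 89) + 2590 = ((1/51)*45 - 89) + 2590 = (15/17 - 89) + 2590 = -1498/17 + 2590 = 42532/17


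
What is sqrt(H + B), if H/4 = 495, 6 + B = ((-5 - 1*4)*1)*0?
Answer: sqrt(1974) ≈ 44.430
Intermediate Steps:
B = -6 (B = -6 + ((-5 - 1*4)*1)*0 = -6 + ((-5 - 4)*1)*0 = -6 - 9*1*0 = -6 - 9*0 = -6 + 0 = -6)
H = 1980 (H = 4*495 = 1980)
sqrt(H + B) = sqrt(1980 - 6) = sqrt(1974)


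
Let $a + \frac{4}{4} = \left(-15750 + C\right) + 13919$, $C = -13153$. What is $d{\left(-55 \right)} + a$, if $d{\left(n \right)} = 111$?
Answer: $-14874$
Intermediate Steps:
$a = -14985$ ($a = -1 + \left(\left(-15750 - 13153\right) + 13919\right) = -1 + \left(-28903 + 13919\right) = -1 - 14984 = -14985$)
$d{\left(-55 \right)} + a = 111 - 14985 = -14874$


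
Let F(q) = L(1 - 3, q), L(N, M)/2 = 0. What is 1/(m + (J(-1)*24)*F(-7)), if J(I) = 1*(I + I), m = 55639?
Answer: 1/55639 ≈ 1.7973e-5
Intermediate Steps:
L(N, M) = 0 (L(N, M) = 2*0 = 0)
F(q) = 0
J(I) = 2*I (J(I) = 1*(2*I) = 2*I)
1/(m + (J(-1)*24)*F(-7)) = 1/(55639 + ((2*(-1))*24)*0) = 1/(55639 - 2*24*0) = 1/(55639 - 48*0) = 1/(55639 + 0) = 1/55639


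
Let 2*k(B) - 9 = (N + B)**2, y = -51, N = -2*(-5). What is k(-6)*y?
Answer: -1275/2 ≈ -637.50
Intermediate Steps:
N = 10
k(B) = 9/2 + (10 + B)**2/2
k(-6)*y = (9/2 + (10 - 6)**2/2)*(-51) = (9/2 + (1/2)*4**2)*(-51) = (9/2 + (1/2)*16)*(-51) = (9/2 + 8)*(-51) = (25/2)*(-51) = -1275/2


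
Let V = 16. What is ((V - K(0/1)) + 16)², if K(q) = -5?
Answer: 1369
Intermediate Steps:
((V - K(0/1)) + 16)² = ((16 - 1*(-5)) + 16)² = ((16 + 5) + 16)² = (21 + 16)² = 37² = 1369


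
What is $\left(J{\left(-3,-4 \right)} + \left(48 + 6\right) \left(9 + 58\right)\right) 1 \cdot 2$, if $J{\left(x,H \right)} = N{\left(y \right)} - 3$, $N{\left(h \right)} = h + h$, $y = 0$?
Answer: $7230$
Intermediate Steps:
$N{\left(h \right)} = 2 h$
$J{\left(x,H \right)} = -3$ ($J{\left(x,H \right)} = 2 \cdot 0 - 3 = 0 - 3 = -3$)
$\left(J{\left(-3,-4 \right)} + \left(48 + 6\right) \left(9 + 58\right)\right) 1 \cdot 2 = \left(-3 + \left(48 + 6\right) \left(9 + 58\right)\right) 1 \cdot 2 = \left(-3 + 54 \cdot 67\right) 2 = \left(-3 + 3618\right) 2 = 3615 \cdot 2 = 7230$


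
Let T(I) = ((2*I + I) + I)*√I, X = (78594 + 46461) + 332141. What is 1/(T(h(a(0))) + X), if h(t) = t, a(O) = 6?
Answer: 114299/52257044740 - 3*√6/26128522370 ≈ 2.1870e-6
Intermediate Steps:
X = 457196 (X = 125055 + 332141 = 457196)
T(I) = 4*I^(3/2) (T(I) = (3*I + I)*√I = (4*I)*√I = 4*I^(3/2))
1/(T(h(a(0))) + X) = 1/(4*6^(3/2) + 457196) = 1/(4*(6*√6) + 457196) = 1/(24*√6 + 457196) = 1/(457196 + 24*√6)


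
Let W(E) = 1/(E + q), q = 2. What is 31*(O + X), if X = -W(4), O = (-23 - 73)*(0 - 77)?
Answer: 1374881/6 ≈ 2.2915e+5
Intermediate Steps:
W(E) = 1/(2 + E) (W(E) = 1/(E + 2) = 1/(2 + E))
O = 7392 (O = -96*(-77) = 7392)
X = -1/6 (X = -1/(2 + 4) = -1/6 ≈ -0.16667)
31*(O + X) = 31*(7392 - 1/6) = 31*(44351/6) = 1374881/6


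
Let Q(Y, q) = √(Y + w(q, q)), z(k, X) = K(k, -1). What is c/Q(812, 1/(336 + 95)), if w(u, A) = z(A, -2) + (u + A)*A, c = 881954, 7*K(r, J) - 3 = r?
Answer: 190061087*√1848740691/264105813 ≈ 30942.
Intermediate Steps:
K(r, J) = 3/7 + r/7
z(k, X) = 3/7 + k/7
w(u, A) = 3/7 + A/7 + A*(A + u) (w(u, A) = (3/7 + A/7) + (u + A)*A = (3/7 + A/7) + (A + u)*A = (3/7 + A/7) + A*(A + u) = 3/7 + A/7 + A*(A + u))
Q(Y, q) = √(3/7 + Y + 2*q² + q/7) (Q(Y, q) = √(Y + (3/7 + q² + q/7 + q*q)) = √(Y + (3/7 + q² + q/7 + q²)) = √(Y + (3/7 + 2*q² + q/7)) = √(3/7 + Y + 2*q² + q/7))
c/Q(812, 1/(336 + 95)) = 881954/((√(21 + 7/(336 + 95) + 49*812 + 98*(1/(336 + 95))²)/7)) = 881954/((√(21 + 7/431 + 39788 + 98*(1/431)²)/7)) = 881954/((√(21 + 7*(1/431) + 39788 + 98*(1/431)²)/7)) = 881954/((√(21 + 7/431 + 39788 + 98*(1/185761))/7)) = 881954/((√(21 + 7/431 + 39788 + 98/185761)/7)) = 881954/((√(7394962764/185761)/7)) = 881954/(((2*√1848740691/431)/7)) = 881954/((2*√1848740691/3017)) = 881954*(431*√1848740691/528211626) = 190061087*√1848740691/264105813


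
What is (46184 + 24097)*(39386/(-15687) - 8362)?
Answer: -341550250240/581 ≈ -5.8787e+8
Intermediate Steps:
(46184 + 24097)*(39386/(-15687) - 8362) = 70281*(39386*(-1/15687) - 8362) = 70281*(-39386/15687 - 8362) = 70281*(-131214080/15687) = -341550250240/581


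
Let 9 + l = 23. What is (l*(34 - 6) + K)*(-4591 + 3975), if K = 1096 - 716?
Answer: -475552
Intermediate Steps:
l = 14 (l = -9 + 23 = 14)
K = 380
(l*(34 - 6) + K)*(-4591 + 3975) = (14*(34 - 6) + 380)*(-4591 + 3975) = (14*28 + 380)*(-616) = (392 + 380)*(-616) = 772*(-616) = -475552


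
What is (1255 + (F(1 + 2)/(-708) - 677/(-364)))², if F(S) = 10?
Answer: 6557122131171481/4150967184 ≈ 1.5797e+6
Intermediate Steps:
(1255 + (F(1 + 2)/(-708) - 677/(-364)))² = (1255 + (10/(-708) - 677/(-364)))² = (1255 + (10*(-1/708) - 677*(-1/364)))² = (1255 + (-5/354 + 677/364))² = (1255 + 118919/64428)² = (80976059/64428)² = 6557122131171481/4150967184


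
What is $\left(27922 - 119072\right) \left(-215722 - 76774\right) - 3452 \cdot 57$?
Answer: $26660813636$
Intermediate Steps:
$\left(27922 - 119072\right) \left(-215722 - 76774\right) - 3452 \cdot 57 = \left(-91150\right) \left(-292496\right) - 196764 = 26661010400 - 196764 = 26660813636$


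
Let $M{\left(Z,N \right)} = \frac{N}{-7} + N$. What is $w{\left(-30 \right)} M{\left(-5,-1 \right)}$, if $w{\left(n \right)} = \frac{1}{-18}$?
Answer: $\frac{1}{21} \approx 0.047619$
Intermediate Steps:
$w{\left(n \right)} = - \frac{1}{18}$
$M{\left(Z,N \right)} = \frac{6 N}{7}$ ($M{\left(Z,N \right)} = - \frac{N}{7} + N = \frac{6 N}{7}$)
$w{\left(-30 \right)} M{\left(-5,-1 \right)} = - \frac{\frac{6}{7} \left(-1\right)}{18} = \left(- \frac{1}{18}\right) \left(- \frac{6}{7}\right) = \frac{1}{21}$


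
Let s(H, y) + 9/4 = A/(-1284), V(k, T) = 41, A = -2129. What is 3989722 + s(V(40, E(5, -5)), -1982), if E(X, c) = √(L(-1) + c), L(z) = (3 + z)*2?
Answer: 1280700572/321 ≈ 3.9897e+6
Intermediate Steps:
L(z) = 6 + 2*z
E(X, c) = √(4 + c) (E(X, c) = √((6 + 2*(-1)) + c) = √((6 - 2) + c) = √(4 + c))
s(H, y) = -190/321 (s(H, y) = -9/4 - 2129/(-1284) = -9/4 - 2129*(-1/1284) = -9/4 + 2129/1284 = -190/321)
3989722 + s(V(40, E(5, -5)), -1982) = 3989722 - 190/321 = 1280700572/321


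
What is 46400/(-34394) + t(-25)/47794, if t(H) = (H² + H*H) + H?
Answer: -37508775/28341842 ≈ -1.3234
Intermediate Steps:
t(H) = H + 2*H² (t(H) = (H² + H²) + H = 2*H² + H = H + 2*H²)
46400/(-34394) + t(-25)/47794 = 46400/(-34394) - 25*(1 + 2*(-25))/47794 = 46400*(-1/34394) - 25*(1 - 50)*(1/47794) = -800/593 - 25*(-49)*(1/47794) = -800/593 + 1225*(1/47794) = -800/593 + 1225/47794 = -37508775/28341842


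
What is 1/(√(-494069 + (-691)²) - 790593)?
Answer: -790593/625037308237 - 2*I*√4147/625037308237 ≈ -1.2649e-6 - 2.0606e-10*I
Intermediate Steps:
1/(√(-494069 + (-691)²) - 790593) = 1/(√(-494069 + 477481) - 790593) = 1/(√(-16588) - 790593) = 1/(2*I*√4147 - 790593) = 1/(-790593 + 2*I*√4147)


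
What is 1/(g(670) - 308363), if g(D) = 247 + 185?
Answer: -1/307931 ≈ -3.2475e-6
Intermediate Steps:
g(D) = 432
1/(g(670) - 308363) = 1/(432 - 308363) = 1/(-307931) = -1/307931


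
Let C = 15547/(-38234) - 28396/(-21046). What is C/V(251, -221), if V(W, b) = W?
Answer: 54177893/14426633126 ≈ 0.0037554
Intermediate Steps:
C = 54177893/57476626 (C = 15547*(-1/38234) - 28396*(-1/21046) = -2221/5462 + 14198/10523 = 54177893/57476626 ≈ 0.94261)
C/V(251, -221) = (54177893/57476626)/251 = (54177893/57476626)*(1/251) = 54177893/14426633126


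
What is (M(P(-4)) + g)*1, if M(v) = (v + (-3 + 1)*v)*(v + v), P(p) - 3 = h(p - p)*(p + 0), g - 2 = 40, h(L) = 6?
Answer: -840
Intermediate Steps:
g = 42 (g = 2 + 40 = 42)
P(p) = 3 + 6*p (P(p) = 3 + 6*(p + 0) = 3 + 6*p)
M(v) = -2*v² (M(v) = (v - 2*v)*(2*v) = (-v)*(2*v) = -2*v²)
(M(P(-4)) + g)*1 = (-2*(3 + 6*(-4))² + 42)*1 = (-2*(3 - 24)² + 42)*1 = (-2*(-21)² + 42)*1 = (-2*441 + 42)*1 = (-882 + 42)*1 = -840*1 = -840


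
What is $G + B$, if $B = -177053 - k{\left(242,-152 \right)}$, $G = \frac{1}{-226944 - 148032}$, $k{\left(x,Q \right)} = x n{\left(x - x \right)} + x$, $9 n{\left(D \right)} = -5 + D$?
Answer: $- \frac{66430956481}{374976} \approx -1.7716 \cdot 10^{5}$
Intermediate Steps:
$n{\left(D \right)} = - \frac{5}{9} + \frac{D}{9}$ ($n{\left(D \right)} = \frac{-5 + D}{9} = - \frac{5}{9} + \frac{D}{9}$)
$k{\left(x,Q \right)} = \frac{4 x}{9}$ ($k{\left(x,Q \right)} = x \left(- \frac{5}{9} + \frac{x - x}{9}\right) + x = x \left(- \frac{5}{9} + \frac{1}{9} \cdot 0\right) + x = x \left(- \frac{5}{9} + 0\right) + x = x \left(- \frac{5}{9}\right) + x = - \frac{5 x}{9} + x = \frac{4 x}{9}$)
$G = - \frac{1}{374976}$ ($G = \frac{1}{-374976} = - \frac{1}{374976} \approx -2.6668 \cdot 10^{-6}$)
$B = - \frac{1594445}{9}$ ($B = -177053 - \frac{4}{9} \cdot 242 = -177053 - \frac{968}{9} = - \frac{1594445}{9} \approx -1.7716 \cdot 10^{5}$)
$G + B = - \frac{1}{374976} - \frac{1594445}{9} = - \frac{66430956481}{374976}$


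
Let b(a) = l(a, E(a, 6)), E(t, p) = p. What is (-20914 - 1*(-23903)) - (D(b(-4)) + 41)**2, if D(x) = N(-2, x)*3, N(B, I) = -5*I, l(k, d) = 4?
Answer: 2628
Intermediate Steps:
b(a) = 4
D(x) = -15*x (D(x) = -5*x*3 = -15*x)
(-20914 - 1*(-23903)) - (D(b(-4)) + 41)**2 = (-20914 - 1*(-23903)) - (-15*4 + 41)**2 = (-20914 + 23903) - (-60 + 41)**2 = 2989 - 1*(-19)**2 = 2989 - 1*361 = 2989 - 361 = 2628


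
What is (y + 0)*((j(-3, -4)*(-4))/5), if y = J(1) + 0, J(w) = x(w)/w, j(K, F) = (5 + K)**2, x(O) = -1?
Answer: 16/5 ≈ 3.2000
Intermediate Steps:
J(w) = -1/w
y = -1 (y = -1/1 + 0 = -1*1 + 0 = -1 + 0 = -1)
(y + 0)*((j(-3, -4)*(-4))/5) = (-1 + 0)*(((5 - 3)**2*(-4))/5) = -2**2*(-4)/5 = -4*(-4)/5 = -(-16)/5 = -1*(-16/5) = 16/5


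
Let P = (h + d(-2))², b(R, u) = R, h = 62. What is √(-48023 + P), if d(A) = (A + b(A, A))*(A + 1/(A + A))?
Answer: I*√42982 ≈ 207.32*I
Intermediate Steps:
d(A) = 2*A*(A + 1/(2*A)) (d(A) = (A + A)*(A + 1/(A + A)) = (2*A)*(A + 1/(2*A)) = 2*A*(A + 1/(2*A)))
P = 5041 (P = (62 + (1 + 2*(-2)²))² = (62 + (1 + 2*4))² = (62 + (1 + 8))² = (62 + 9)² = 71² = 5041)
√(-48023 + P) = √(-48023 + 5041) = √(-42982) = I*√42982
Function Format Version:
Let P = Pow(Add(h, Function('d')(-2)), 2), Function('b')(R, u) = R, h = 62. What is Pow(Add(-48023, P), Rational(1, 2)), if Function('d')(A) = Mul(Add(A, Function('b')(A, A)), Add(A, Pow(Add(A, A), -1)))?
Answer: Mul(I, Pow(42982, Rational(1, 2))) ≈ Mul(207.32, I)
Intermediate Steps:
Function('d')(A) = Mul(2, A, Add(A, Mul(Rational(1, 2), Pow(A, -1)))) (Function('d')(A) = Mul(Add(A, A), Add(A, Pow(Add(A, A), -1))) = Mul(Mul(2, A), Add(A, Pow(Mul(2, A), -1))) = Mul(Mul(2, A), Add(A, Mul(Rational(1, 2), Pow(A, -1)))) = Mul(2, A, Add(A, Mul(Rational(1, 2), Pow(A, -1)))))
P = 5041 (P = Pow(Add(62, Add(1, Mul(2, Pow(-2, 2)))), 2) = Pow(Add(62, Add(1, Mul(2, 4))), 2) = Pow(Add(62, Add(1, 8)), 2) = Pow(Add(62, 9), 2) = Pow(71, 2) = 5041)
Pow(Add(-48023, P), Rational(1, 2)) = Pow(Add(-48023, 5041), Rational(1, 2)) = Pow(-42982, Rational(1, 2)) = Mul(I, Pow(42982, Rational(1, 2)))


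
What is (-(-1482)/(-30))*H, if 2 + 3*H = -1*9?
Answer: 2717/15 ≈ 181.13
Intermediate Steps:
H = -11/3 (H = -⅔ + (-1*9)/3 = -⅔ + (⅓)*(-9) = -⅔ - 3 = -11/3 ≈ -3.6667)
(-(-1482)/(-30))*H = -(-1482)/(-30)*(-11/3) = -(-1482)*(-1)/30*(-11/3) = -39*19/15*(-11/3) = -247/5*(-11/3) = 2717/15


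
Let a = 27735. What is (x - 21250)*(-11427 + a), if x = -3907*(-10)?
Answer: 290608560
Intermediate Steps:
x = 39070
(x - 21250)*(-11427 + a) = (39070 - 21250)*(-11427 + 27735) = 17820*16308 = 290608560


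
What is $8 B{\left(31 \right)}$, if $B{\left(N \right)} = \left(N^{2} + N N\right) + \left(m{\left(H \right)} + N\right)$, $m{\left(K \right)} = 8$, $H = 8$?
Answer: $15688$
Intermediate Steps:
$B{\left(N \right)} = 8 + N + 2 N^{2}$ ($B{\left(N \right)} = \left(N^{2} + N N\right) + \left(8 + N\right) = \left(N^{2} + N^{2}\right) + \left(8 + N\right) = 2 N^{2} + \left(8 + N\right) = 8 + N + 2 N^{2}$)
$8 B{\left(31 \right)} = 8 \left(8 + 31 + 2 \cdot 31^{2}\right) = 8 \left(8 + 31 + 2 \cdot 961\right) = 8 \left(8 + 31 + 1922\right) = 8 \cdot 1961 = 15688$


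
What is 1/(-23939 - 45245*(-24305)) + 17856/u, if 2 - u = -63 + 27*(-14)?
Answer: 30025169695163/744912084160 ≈ 40.307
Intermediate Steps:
u = 443 (u = 2 - (-63 + 27*(-14)) = 2 - (-63 - 378) = 2 - 1*(-441) = 2 + 441 = 443)
1/(-23939 - 45245*(-24305)) + 17856/u = 1/(-23939 - 45245*(-24305)) + 17856/443 = -1/24305/(-69184) + 17856*(1/443) = -1/69184*(-1/24305) + 17856/443 = 1/1681517120 + 17856/443 = 30025169695163/744912084160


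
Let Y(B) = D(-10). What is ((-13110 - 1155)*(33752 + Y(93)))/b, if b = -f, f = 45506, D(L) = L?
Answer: 240664815/22753 ≈ 10577.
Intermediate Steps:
Y(B) = -10
b = -45506 (b = -1*45506 = -45506)
((-13110 - 1155)*(33752 + Y(93)))/b = ((-13110 - 1155)*(33752 - 10))/(-45506) = -14265*33742*(-1/45506) = -481329630*(-1/45506) = 240664815/22753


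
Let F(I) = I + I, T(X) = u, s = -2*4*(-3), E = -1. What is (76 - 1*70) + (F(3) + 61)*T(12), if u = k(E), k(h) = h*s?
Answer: -1602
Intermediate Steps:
s = 24 (s = -8*(-3) = 24)
k(h) = 24*h (k(h) = h*24 = 24*h)
u = -24 (u = 24*(-1) = -24)
T(X) = -24
F(I) = 2*I
(76 - 1*70) + (F(3) + 61)*T(12) = (76 - 1*70) + (2*3 + 61)*(-24) = (76 - 70) + (6 + 61)*(-24) = 6 + 67*(-24) = 6 - 1608 = -1602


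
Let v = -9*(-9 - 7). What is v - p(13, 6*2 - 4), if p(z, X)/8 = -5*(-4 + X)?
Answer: 304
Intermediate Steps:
p(z, X) = 160 - 40*X (p(z, X) = 8*(-5*(-4 + X)) = 8*(20 - 5*X) = 160 - 40*X)
v = 144 (v = -9*(-16) = 144)
v - p(13, 6*2 - 4) = 144 - (160 - 40*(6*2 - 4)) = 144 - (160 - 40*(12 - 4)) = 144 - (160 - 40*8) = 144 - (160 - 320) = 144 - 1*(-160) = 144 + 160 = 304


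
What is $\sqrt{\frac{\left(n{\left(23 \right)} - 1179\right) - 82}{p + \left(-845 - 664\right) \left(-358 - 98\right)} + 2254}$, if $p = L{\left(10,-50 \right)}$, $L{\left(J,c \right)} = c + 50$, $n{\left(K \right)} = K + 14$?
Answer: $\frac{\sqrt{205871742777}}{9557} \approx 47.476$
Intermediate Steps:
$n{\left(K \right)} = 14 + K$
$L{\left(J,c \right)} = 50 + c$
$p = 0$ ($p = 50 - 50 = 0$)
$\sqrt{\frac{\left(n{\left(23 \right)} - 1179\right) - 82}{p + \left(-845 - 664\right) \left(-358 - 98\right)} + 2254} = \sqrt{\frac{\left(\left(14 + 23\right) - 1179\right) - 82}{0 + \left(-845 - 664\right) \left(-358 - 98\right)} + 2254} = \sqrt{\frac{\left(37 - 1179\right) - 82}{0 - -688104} + 2254} = \sqrt{\frac{-1142 - 82}{0 + 688104} + 2254} = \sqrt{- \frac{1224}{688104} + 2254} = \sqrt{\left(-1224\right) \frac{1}{688104} + 2254} = \sqrt{- \frac{17}{9557} + 2254} = \sqrt{\frac{21541461}{9557}} = \frac{\sqrt{205871742777}}{9557}$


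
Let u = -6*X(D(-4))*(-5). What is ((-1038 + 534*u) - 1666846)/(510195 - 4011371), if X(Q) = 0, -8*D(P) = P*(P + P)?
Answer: 416971/875294 ≈ 0.47638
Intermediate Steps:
D(P) = -P²/4 (D(P) = -P*(P + P)/8 = -P*2*P/8 = -P²/4)
u = 0 (u = -6*0*(-5) = 0*(-5) = 0)
((-1038 + 534*u) - 1666846)/(510195 - 4011371) = ((-1038 + 534*0) - 1666846)/(510195 - 4011371) = ((-1038 + 0) - 1666846)/(-3501176) = (-1038 - 1666846)*(-1/3501176) = -1667884*(-1/3501176) = 416971/875294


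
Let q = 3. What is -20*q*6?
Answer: -360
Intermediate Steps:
-20*q*6 = -20*3*6 = -60*6 = -360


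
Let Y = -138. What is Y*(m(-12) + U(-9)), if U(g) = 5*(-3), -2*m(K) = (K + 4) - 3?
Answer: 1311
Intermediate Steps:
m(K) = -½ - K/2 (m(K) = -((K + 4) - 3)/2 = -((4 + K) - 3)/2 = -(1 + K)/2 = -½ - K/2)
U(g) = -15
Y*(m(-12) + U(-9)) = -138*((-½ - ½*(-12)) - 15) = -138*((-½ + 6) - 15) = -138*(11/2 - 15) = -138*(-19/2) = 1311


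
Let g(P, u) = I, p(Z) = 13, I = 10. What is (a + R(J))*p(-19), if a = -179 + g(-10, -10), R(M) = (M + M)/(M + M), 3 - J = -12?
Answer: -2184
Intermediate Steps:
J = 15 (J = 3 - 1*(-12) = 3 + 12 = 15)
R(M) = 1 (R(M) = (2*M)/((2*M)) = (2*M)*(1/(2*M)) = 1)
g(P, u) = 10
a = -169 (a = -179 + 10 = -169)
(a + R(J))*p(-19) = (-169 + 1)*13 = -168*13 = -2184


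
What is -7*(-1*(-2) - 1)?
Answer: -7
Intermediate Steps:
-7*(-1*(-2) - 1) = -7*(2 - 1) = -7*1 = -7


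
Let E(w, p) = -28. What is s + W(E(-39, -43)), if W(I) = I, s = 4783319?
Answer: 4783291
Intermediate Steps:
s + W(E(-39, -43)) = 4783319 - 28 = 4783291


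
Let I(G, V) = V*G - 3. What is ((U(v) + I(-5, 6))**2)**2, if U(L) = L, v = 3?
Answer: 810000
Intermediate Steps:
I(G, V) = -3 + G*V (I(G, V) = G*V - 3 = -3 + G*V)
((U(v) + I(-5, 6))**2)**2 = ((3 + (-3 - 5*6))**2)**2 = ((3 + (-3 - 30))**2)**2 = ((3 - 33)**2)**2 = ((-30)**2)**2 = 900**2 = 810000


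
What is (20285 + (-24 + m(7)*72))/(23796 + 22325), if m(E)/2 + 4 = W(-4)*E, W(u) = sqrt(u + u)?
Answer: 19685/46121 + 2016*I*sqrt(2)/46121 ≈ 0.42681 + 0.061817*I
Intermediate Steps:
W(u) = sqrt(2)*sqrt(u) (W(u) = sqrt(2*u) = sqrt(2)*sqrt(u))
m(E) = -8 + 4*I*E*sqrt(2) (m(E) = -8 + 2*((sqrt(2)*sqrt(-4))*E) = -8 + 2*((sqrt(2)*(2*I))*E) = -8 + 2*((2*I*sqrt(2))*E) = -8 + 2*(2*I*E*sqrt(2)) = -8 + 4*I*E*sqrt(2))
(20285 + (-24 + m(7)*72))/(23796 + 22325) = (20285 + (-24 + (-8 + 4*I*7*sqrt(2))*72))/(23796 + 22325) = (20285 + (-24 + (-8 + 28*I*sqrt(2))*72))/46121 = (20285 + (-24 + (-576 + 2016*I*sqrt(2))))*(1/46121) = (20285 + (-600 + 2016*I*sqrt(2)))*(1/46121) = (19685 + 2016*I*sqrt(2))*(1/46121) = 19685/46121 + 2016*I*sqrt(2)/46121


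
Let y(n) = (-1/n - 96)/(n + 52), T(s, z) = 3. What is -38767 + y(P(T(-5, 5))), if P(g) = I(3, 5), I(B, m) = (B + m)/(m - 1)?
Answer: -4187029/108 ≈ -38769.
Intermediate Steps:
I(B, m) = (B + m)/(-1 + m)
P(g) = 2 (P(g) = (3 + 5)/(-1 + 5) = 8/4 = (¼)*8 = 2)
y(n) = (-96 - 1/n)/(52 + n)
-38767 + y(P(T(-5, 5))) = -38767 + (-1 - 96*2)/(2*(52 + 2)) = -38767 + (½)*(-1 - 192)/54 = -38767 + (½)*(1/54)*(-193) = -38767 - 193/108 = -4187029/108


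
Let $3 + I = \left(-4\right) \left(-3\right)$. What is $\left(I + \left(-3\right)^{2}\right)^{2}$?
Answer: $324$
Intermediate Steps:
$I = 9$ ($I = -3 - -12 = -3 + 12 = 9$)
$\left(I + \left(-3\right)^{2}\right)^{2} = \left(9 + \left(-3\right)^{2}\right)^{2} = \left(9 + 9\right)^{2} = 18^{2} = 324$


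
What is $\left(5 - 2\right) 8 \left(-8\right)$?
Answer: $-192$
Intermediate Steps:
$\left(5 - 2\right) 8 \left(-8\right) = 3 \cdot 8 \left(-8\right) = 24 \left(-8\right) = -192$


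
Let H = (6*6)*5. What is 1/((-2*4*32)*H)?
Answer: -1/46080 ≈ -2.1701e-5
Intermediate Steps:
H = 180 (H = 36*5 = 180)
1/((-2*4*32)*H) = 1/((-2*4*32)*180) = 1/(-8*32*180) = 1/(-256*180) = 1/(-46080) = -1/46080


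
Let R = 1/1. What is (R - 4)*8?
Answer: -24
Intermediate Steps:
R = 1
(R - 4)*8 = (1 - 4)*8 = -3*8 = -24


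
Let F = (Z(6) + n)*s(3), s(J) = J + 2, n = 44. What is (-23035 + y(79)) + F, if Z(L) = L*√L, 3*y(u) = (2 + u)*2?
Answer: -22761 + 30*√6 ≈ -22688.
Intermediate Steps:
y(u) = 4/3 + 2*u/3 (y(u) = ((2 + u)*2)/3 = (4 + 2*u)/3 = 4/3 + 2*u/3)
s(J) = 2 + J
Z(L) = L^(3/2)
F = 220 + 30*√6 (F = (6^(3/2) + 44)*(2 + 3) = (6*√6 + 44)*5 = (44 + 6*√6)*5 = 220 + 30*√6 ≈ 293.48)
(-23035 + y(79)) + F = (-23035 + (4/3 + (⅔)*79)) + (220 + 30*√6) = (-23035 + (4/3 + 158/3)) + (220 + 30*√6) = (-23035 + 54) + (220 + 30*√6) = -22981 + (220 + 30*√6) = -22761 + 30*√6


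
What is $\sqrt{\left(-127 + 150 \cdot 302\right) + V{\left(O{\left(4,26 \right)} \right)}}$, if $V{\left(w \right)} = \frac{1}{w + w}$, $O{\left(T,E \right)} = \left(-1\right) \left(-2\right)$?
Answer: $\frac{3 \sqrt{20077}}{2} \approx 212.54$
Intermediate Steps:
$O{\left(T,E \right)} = 2$
$V{\left(w \right)} = \frac{1}{2 w}$
$\sqrt{\left(-127 + 150 \cdot 302\right) + V{\left(O{\left(4,26 \right)} \right)}} = \sqrt{\left(-127 + 150 \cdot 302\right) + \frac{1}{2 \cdot 2}} = \sqrt{\left(-127 + 45300\right) + \frac{1}{2} \cdot \frac{1}{2}} = \sqrt{45173 + \frac{1}{4}} = \sqrt{\frac{180693}{4}} = \frac{3 \sqrt{20077}}{2}$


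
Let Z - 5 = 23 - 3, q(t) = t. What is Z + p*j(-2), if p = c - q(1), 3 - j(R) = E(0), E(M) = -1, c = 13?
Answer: 73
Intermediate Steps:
j(R) = 4 (j(R) = 3 - 1*(-1) = 3 + 1 = 4)
Z = 25 (Z = 5 + (23 - 3) = 5 + 20 = 25)
p = 12 (p = 13 - 1*1 = 13 - 1 = 12)
Z + p*j(-2) = 25 + 12*4 = 25 + 48 = 73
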